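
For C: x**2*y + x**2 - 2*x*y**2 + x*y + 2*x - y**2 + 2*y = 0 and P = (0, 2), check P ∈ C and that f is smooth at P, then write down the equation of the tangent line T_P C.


Tangent line at P: -4*x - 2*y + 4 = 0.

Step 1: f(0, 2) = 0, so P lies on C.
Step 2: partial derivatives
  f_x(x, y) = 2*x*y + 2*x - 2*y**2 + y + 2, f_y(x, y) = x**2 - 4*x*y + x - 2*y + 2.
  f_x(P) = -4, f_y(P) = -2 (gradient nonzero, so P is smooth).
Step 3: tangent line at P: -4·(x − 0) + -2·(y − 2) = 0.
Expanding: -4*x - 2*y + 4 = 0.


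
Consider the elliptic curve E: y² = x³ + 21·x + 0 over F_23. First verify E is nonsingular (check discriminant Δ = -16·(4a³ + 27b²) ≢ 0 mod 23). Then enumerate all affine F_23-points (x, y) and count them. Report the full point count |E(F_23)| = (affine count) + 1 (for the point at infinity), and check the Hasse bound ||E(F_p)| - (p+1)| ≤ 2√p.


Affine points = {(0, 0), (2, 2), (2, 21), (5, 0), (8, 6), (8, 17), (12, 5), (12, 18), (13, 3), (13, 20), (14, 5), (14, 18), (16, 4), (16, 19), (17, 7), (17, 16), (18, 0), (19, 6), (19, 17), (20, 5), (20, 18), (22, 1), (22, 22)}; affine count = 23; |E(F_23)| = 24.

Discriminant check: Δ ∝ 4a³ + 27b² = 4·21³ + 27·0² = 4·9261 + 27·0 ≡ 14 (mod 23). Nonzero ⇒ E is nonsingular.
For each x ∈ F_23, compute rhs = x³ + 21·x + 0 mod 23, then count y ∈ F_23 with y² ≡ rhs.
  x = 0: rhs = 0, matching y values: 0 (1 points).
  x = 1: rhs = 22, matching y values: none (0 points).
  x = 2: rhs = 4, matching y values: 2, 21 (2 points).
  x = 3: rhs = 21, matching y values: none (0 points).
  x = 4: rhs = 10, matching y values: none (0 points).
  x = 5: rhs = 0, matching y values: 0 (1 points).
  x = 6: rhs = 20, matching y values: none (0 points).
  x = 7: rhs = 7, matching y values: none (0 points).
  x = 8: rhs = 13, matching y values: 6, 17 (2 points).
  x = 9: rhs = 21, matching y values: none (0 points).
  x = 10: rhs = 14, matching y values: none (0 points).
  x = 11: rhs = 21, matching y values: none (0 points).
  x = 12: rhs = 2, matching y values: 5, 18 (2 points).
  x = 13: rhs = 9, matching y values: 3, 20 (2 points).
  x = 14: rhs = 2, matching y values: 5, 18 (2 points).
  x = 15: rhs = 10, matching y values: none (0 points).
  x = 16: rhs = 16, matching y values: 4, 19 (2 points).
  x = 17: rhs = 3, matching y values: 7, 16 (2 points).
  x = 18: rhs = 0, matching y values: 0 (1 points).
  x = 19: rhs = 13, matching y values: 6, 17 (2 points).
  x = 20: rhs = 2, matching y values: 5, 18 (2 points).
  x = 21: rhs = 19, matching y values: none (0 points).
  x = 22: rhs = 1, matching y values: 1, 22 (2 points).
Total affine count: 23.
Full point count |E(F_23)| = 23 + 1 = 24.
Hasse bound: |24 − (23+1)| = |0| = 0 ≤ 2√23 ≈ 9.5917 ✓.


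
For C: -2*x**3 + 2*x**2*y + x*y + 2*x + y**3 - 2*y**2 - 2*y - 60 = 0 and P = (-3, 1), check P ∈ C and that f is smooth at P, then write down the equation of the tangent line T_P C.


Tangent line at P: -63*x + 12*y - 201 = 0.

Step 1: f(-3, 1) = 0, so P lies on C.
Step 2: partial derivatives
  f_x(x, y) = -6*x**2 + 4*x*y + y + 2, f_y(x, y) = 2*x**2 + x + 3*y**2 - 4*y - 2.
  f_x(P) = -63, f_y(P) = 12 (gradient nonzero, so P is smooth).
Step 3: tangent line at P: -63·(x − -3) + 12·(y − 1) = 0.
Expanding: -63*x + 12*y - 201 = 0.


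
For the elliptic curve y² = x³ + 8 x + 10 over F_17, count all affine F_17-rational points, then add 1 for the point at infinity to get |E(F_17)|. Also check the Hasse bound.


Affine points = {(1, 6), (1, 11), (2, 0), (4, 2), (4, 15), (6, 6), (6, 11), (7, 1), (7, 16), (8, 5), (8, 12), (10, 6), (10, 11), (11, 1), (11, 16), (12, 7), (12, 10), (13, 4), (13, 13), (16, 1), (16, 16)}; affine count = 21; |E(F_17)| = 22.

Discriminant check: Δ ∝ 4a³ + 27b² = 4·8³ + 27·10² = 4·512 + 27·100 ≡ 5 (mod 17). Nonzero ⇒ E is nonsingular.
For each x ∈ F_17, compute rhs = x³ + 8·x + 10 mod 17, then count y ∈ F_17 with y² ≡ rhs.
  x = 0: rhs = 10, matching y values: none (0 points).
  x = 1: rhs = 2, matching y values: 6, 11 (2 points).
  x = 2: rhs = 0, matching y values: 0 (1 points).
  x = 3: rhs = 10, matching y values: none (0 points).
  x = 4: rhs = 4, matching y values: 2, 15 (2 points).
  x = 5: rhs = 5, matching y values: none (0 points).
  x = 6: rhs = 2, matching y values: 6, 11 (2 points).
  x = 7: rhs = 1, matching y values: 1, 16 (2 points).
  x = 8: rhs = 8, matching y values: 5, 12 (2 points).
  x = 9: rhs = 12, matching y values: none (0 points).
  x = 10: rhs = 2, matching y values: 6, 11 (2 points).
  x = 11: rhs = 1, matching y values: 1, 16 (2 points).
  x = 12: rhs = 15, matching y values: 7, 10 (2 points).
  x = 13: rhs = 16, matching y values: 4, 13 (2 points).
  x = 14: rhs = 10, matching y values: none (0 points).
  x = 15: rhs = 3, matching y values: none (0 points).
  x = 16: rhs = 1, matching y values: 1, 16 (2 points).
Total affine count: 21.
Full point count |E(F_17)| = 21 + 1 = 22.
Hasse bound: |22 − (17+1)| = |4| = 4 ≤ 2√17 ≈ 8.2462 ✓.


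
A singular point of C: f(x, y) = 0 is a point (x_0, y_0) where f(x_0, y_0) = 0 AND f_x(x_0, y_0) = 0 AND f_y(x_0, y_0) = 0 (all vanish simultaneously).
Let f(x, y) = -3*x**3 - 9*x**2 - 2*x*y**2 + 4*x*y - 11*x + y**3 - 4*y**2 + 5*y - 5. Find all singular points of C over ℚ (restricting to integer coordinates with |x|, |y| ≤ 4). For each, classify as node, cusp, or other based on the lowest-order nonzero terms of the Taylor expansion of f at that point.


Singular points: {(-1, 1)}; classification: cusp.

Compute partial derivatives:
  f_x = -9*x**2 - 18*x - 2*y**2 + 4*y - 11.
  f_y = -4*x*y + 4*x + 3*y**2 - 8*y + 5.
Scan x_0 ∈ {−4, ..., 4}. For each x_0, f_y(x_0, y) is a polynomial in y; find its integer roots y ∈ {−4, ..., 4}, then test f_x and f at those candidates.
  x = -4: f_y(-4, y) = 3*y**2 + 8*y - 11; vanishes at y ∈ {1}. (-4, 1): f_x = -81 ≠ 0.
  x = -3: f_y(-3, y) = 3*y**2 + 4*y - 7; vanishes at y ∈ {1}. (-3, 1): f_x = -36 ≠ 0.
  x = -2: f_y(-2, y) = 3*y**2 - 3; vanishes at y ∈ {-1, 1}. (-2, -1): f_x = -17 ≠ 0; (-2, 1): f_x = -9 ≠ 0.
  x = -1: f_y(-1, y) = 3*y**2 - 4*y + 1; vanishes at y ∈ {1}. (-1, 1): f_x = 0, f = 0 — SINGULAR.
  x = 0: f_y(0, y) = 3*y**2 - 8*y + 5; vanishes at y ∈ {1}. (0, 1): f_x = -9 ≠ 0.
  x = 1: f_y(1, y) = 3*y**2 - 12*y + 9; vanishes at y ∈ {1, 3}. (1, 1): f_x = -36 ≠ 0; (1, 3): f_x = -44 ≠ 0.
  x = 2: f_y(2, y) = 3*y**2 - 16*y + 13; vanishes at y ∈ {1}. (2, 1): f_x = -81 ≠ 0.
  x = 3: f_y(3, y) = 3*y**2 - 20*y + 17; vanishes at y ∈ {1}. (3, 1): f_x = -144 ≠ 0.
  x = 4: f_y(4, y) = 3*y**2 - 24*y + 21; vanishes at y ∈ {1}. (4, 1): f_x = -225 ≠ 0.
Only singular point on the grid: (-1, 1).
Classify: substitute x = -1 + u, y = 1 + v and expand: f = -3*u**3 - 2*u*v**2 + v**3 + v**2.
No constant or linear terms (consistent with a singular point). Quadratic part: v**2. Cubic part: -3*u**3 - 2*u*v**2 + v**3.
The quadratic part v**2 is a perfect square, so there is a single (double) tangent line v = 0, i.e. y = 1. Restricting the cubic part to that line (v = 0) leaves -3*u**3 ≠ 0, so f is not divisible by v and the branch is v² ≈ 3*u**3 to lowest order — this is a cusp.
Classification: cusp.


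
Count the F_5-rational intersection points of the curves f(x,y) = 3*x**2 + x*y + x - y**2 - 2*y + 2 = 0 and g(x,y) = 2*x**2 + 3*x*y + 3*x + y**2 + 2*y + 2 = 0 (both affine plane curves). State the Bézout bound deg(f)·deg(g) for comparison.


Common zeros: {(2, 1), (3, 2)}; count = 2; Bézout bound = 4.

deg(f) = 2, deg(g) = 2, so Bézout bound = 4.
Scan x ∈ F_5. For each x, list the y ∈ F_5 with f(x, y) ≡ 0 and those with g(x, y) ≡ 0 (mod 5); the common zeros in that column are the intersection.
  x = 0: f ≡ 0 at y ∈ ∅; g ≡ 0 at y ∈ {1, 2}; common: ∅.
  x = 1: f ≡ 0 at y ∈ {2}; g ≡ 0 at y ∈ ∅; common: ∅.
  x = 2: f ≡ 0 at y ∈ {1, 4}; g ≡ 0 at y ∈ {1}; common: {1}.
  x = 3: f ≡ 0 at y ∈ {2, 4}; g ≡ 0 at y ∈ {2}; common: {2}.
  x = 4: f ≡ 0 at y ∈ {1}; g ≡ 0 at y ∈ ∅; common: ∅.
Collecting: common zeros = {(2, 1), (3, 2)}, so the count is 2.
Comparison with the Bézout bound: 2 ≤ 4 = deg(f)·deg(g), as expected for curves with no common component (the affine F_5-count falls short of the bound because intersections may lie at infinity, over extension fields, or carry multiplicity).


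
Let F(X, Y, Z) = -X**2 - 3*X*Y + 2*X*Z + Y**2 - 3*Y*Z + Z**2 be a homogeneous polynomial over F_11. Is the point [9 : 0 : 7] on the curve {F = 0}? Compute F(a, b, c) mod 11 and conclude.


F(9,0,7) ≡ 6 (mod 11); P is NOT on the curve.

Evaluate F(9, 0, 7) term-by-term (mod 11).
  -X**2 ↦ -1·81·1·1 = -81
  -3*X*Y ↦ -3·9·0·1 = 0
  2*X*Z ↦ 2·9·1·7 = 126
  Y**2 ↦ 1·1·0·1 = 0
  -3*Y*Z ↦ -3·1·0·7 = 0
  Z**2 ↦ 1·1·1·49 = 49
Sum: F(9, 0, 7) = (-81) + (0) + (126) + (0) + (0) + (49) = 94.
Reducing mod 11: 94 ≡ 6 (mod 11).
Since F(a, b, c) ≡ 6 ≠ 0 (mod 11), P does NOT lie on the curve.


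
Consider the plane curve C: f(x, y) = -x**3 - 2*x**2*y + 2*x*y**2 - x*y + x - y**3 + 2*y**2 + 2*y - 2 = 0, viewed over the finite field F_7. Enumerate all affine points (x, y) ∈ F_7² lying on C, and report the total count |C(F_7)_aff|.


Affine F_7-points: {(1, 1), (2, 6), (4, 2), (5, 6)}; count = 4.

For each of the 49 pairs (x, y) ∈ F_7², evaluate f(x, y) mod 7. Record the zeros.
  x = 0: [0↦5, 1↦1, 2↦2, 3↦2, 4↦2, 5↦3, 6↦6]  zeros at y ∈ ∅
  x = 1: [0↦5, 1↦0, 2↦4, 3↦4, 4↦1, 5↦3, 6↦4]  zeros at y ∈ {1}
  x = 2: [0↦6, 1↦3, 2↦6, 3↦2, 4↦6, 5↦5, 6↦0]  zeros at y ∈ {6}
  x = 3: [0↦2, 1↦4, 2↦2, 3↦4, 4↦4, 5↦3, 6↦2]  zeros at y ∈ ∅
  x = 4: [0↦1, 1↦4, 2↦0, 3↦4, 4↦3, 5↦5, 6↦4]  zeros at y ∈ {2}
  x = 5: [0↦4, 1↦4, 2↦1, 3↦3, 4↦4, 5↦5, 6↦0]  zeros at y ∈ {6}
  x = 6: [0↦5, 1↦5, 2↦6, 3↦2, 4↦1, 5↦4, 6↦5]  zeros at y ∈ ∅
Collecting zeros: affine points = {(1, 1), (2, 6), (4, 2), (5, 6)}.
Total count |C(F_7)_aff| = 4.


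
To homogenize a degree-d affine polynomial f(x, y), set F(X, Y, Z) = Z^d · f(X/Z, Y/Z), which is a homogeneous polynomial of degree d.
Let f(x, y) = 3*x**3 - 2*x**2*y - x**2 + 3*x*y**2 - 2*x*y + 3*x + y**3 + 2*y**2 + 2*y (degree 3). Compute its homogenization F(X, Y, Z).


F(X, Y, Z) = 3*X**3 - 2*X**2*Y - X**2*Z + 3*X*Y**2 - 2*X*Y*Z + 3*X*Z**2 + Y**3 + 2*Y**2*Z + 2*Y*Z**2

deg(f) = 3.
Substitute x = X/Z, y = Y/Z into f, then multiply by Z^3.
  monomial 3·x^3·y^0 ↦ 3·X^3·Y^0·Z^0.
  monomial -2·x^2·y^1 ↦ -2·X^2·Y^1·Z^0.
  monomial -1·x^2·y^0 ↦ -1·X^2·Y^0·Z^1.
  monomial 3·x^1·y^2 ↦ 3·X^1·Y^2·Z^0.
  monomial -2·x^1·y^1 ↦ -2·X^1·Y^1·Z^1.
  monomial 3·x^1·y^0 ↦ 3·X^1·Y^0·Z^2.
  monomial 1·x^0·y^3 ↦ 1·X^0·Y^3·Z^0.
  monomial 2·x^0·y^2 ↦ 2·X^0·Y^2·Z^1.
  monomial 2·x^0·y^1 ↦ 2·X^0·Y^1·Z^2.
Collecting: F(X, Y, Z) = 3*X**3 - 2*X**2*Y - X**2*Z + 3*X*Y**2 - 2*X*Y*Z + 3*X*Z**2 + Y**3 + 2*Y**2*Z + 2*Y*Z**2.


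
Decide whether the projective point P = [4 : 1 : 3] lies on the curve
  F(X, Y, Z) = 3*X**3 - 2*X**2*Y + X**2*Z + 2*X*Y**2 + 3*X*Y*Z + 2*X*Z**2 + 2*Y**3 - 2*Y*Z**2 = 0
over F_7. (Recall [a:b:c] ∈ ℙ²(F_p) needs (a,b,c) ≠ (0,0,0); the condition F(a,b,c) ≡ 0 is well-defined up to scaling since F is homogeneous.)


F(4,1,3) ≡ 0 (mod 7); P is on the curve.

Evaluate F(4, 1, 3) term-by-term (mod 7).
  3*X**3 ↦ 3·64·1·1 = 192
  -2*X**2*Y ↦ -2·16·1·1 = -32
  X**2*Z ↦ 1·16·1·3 = 48
  2*X*Y**2 ↦ 2·4·1·1 = 8
  3*X*Y*Z ↦ 3·4·1·3 = 36
  2*X*Z**2 ↦ 2·4·1·9 = 72
  2*Y**3 ↦ 2·1·1·1 = 2
  -2*Y*Z**2 ↦ -2·1·1·9 = -18
Sum: F(4, 1, 3) = (192) + (-32) + (48) + (8) + (36) + (72) + (2) + (-18) = 308.
Reducing mod 7: 308 ≡ 0 (mod 7).
Since F(a, b, c) ≡ 0 (mod 7), P lies on the curve.


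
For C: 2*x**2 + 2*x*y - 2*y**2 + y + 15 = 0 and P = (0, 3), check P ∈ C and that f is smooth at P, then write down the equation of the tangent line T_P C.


Tangent line at P: 6*x - 11*y + 33 = 0.

Step 1: f(0, 3) = 0, so P lies on C.
Step 2: partial derivatives
  f_x(x, y) = 4*x + 2*y, f_y(x, y) = 2*x - 4*y + 1.
  f_x(P) = 6, f_y(P) = -11 (gradient nonzero, so P is smooth).
Step 3: tangent line at P: 6·(x − 0) + -11·(y − 3) = 0.
Expanding: 6*x - 11*y + 33 = 0.


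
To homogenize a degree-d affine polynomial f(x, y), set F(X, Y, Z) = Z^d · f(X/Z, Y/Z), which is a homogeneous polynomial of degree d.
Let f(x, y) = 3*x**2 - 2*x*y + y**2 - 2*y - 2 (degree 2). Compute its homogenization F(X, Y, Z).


F(X, Y, Z) = 3*X**2 - 2*X*Y + Y**2 - 2*Y*Z - 2*Z**2

deg(f) = 2.
Substitute x = X/Z, y = Y/Z into f, then multiply by Z^2.
  monomial 3·x^2·y^0 ↦ 3·X^2·Y^0·Z^0.
  monomial -2·x^1·y^1 ↦ -2·X^1·Y^1·Z^0.
  monomial 1·x^0·y^2 ↦ 1·X^0·Y^2·Z^0.
  monomial -2·x^0·y^1 ↦ -2·X^0·Y^1·Z^1.
  monomial -2·x^0·y^0 ↦ -2·X^0·Y^0·Z^2.
Collecting: F(X, Y, Z) = 3*X**2 - 2*X*Y + Y**2 - 2*Y*Z - 2*Z**2.


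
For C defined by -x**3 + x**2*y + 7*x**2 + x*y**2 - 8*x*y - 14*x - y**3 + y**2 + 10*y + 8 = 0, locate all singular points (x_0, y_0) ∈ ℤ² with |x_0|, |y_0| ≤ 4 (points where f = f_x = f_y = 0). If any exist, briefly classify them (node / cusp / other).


Singular points: {(3, 1)}; classification: node.

Compute partial derivatives:
  f_x = -3*x**2 + 2*x*y + 14*x + y**2 - 8*y - 14.
  f_y = x**2 + 2*x*y - 8*x - 3*y**2 + 2*y + 10.
Scan x_0 ∈ {−4, ..., 4}. For each x_0, f_y(x_0, y) is a polynomial in y; find its integer roots y ∈ {−4, ..., 4}, then test f_x and f at those candidates.
  x = -4: f_y(-4, y) = -3*y**2 - 6*y + 58; no integer root y with |y| ≤ 4.
  x = -3: f_y(-3, y) = -3*y**2 - 4*y + 43; no integer root y with |y| ≤ 4.
  x = -2: f_y(-2, y) = -3*y**2 - 2*y + 30; no integer root y with |y| ≤ 4.
  x = -1: f_y(-1, y) = 19 - 3*y**2; no integer root y with |y| ≤ 4.
  x = 0: f_y(0, y) = -3*y**2 + 2*y + 10; no integer root y with |y| ≤ 4.
  x = 1: f_y(1, y) = -3*y**2 + 4*y + 3; no integer root y with |y| ≤ 4.
  x = 2: f_y(2, y) = -3*y**2 + 6*y - 2; no integer root y with |y| ≤ 4.
  x = 3: f_y(3, y) = -3*y**2 + 8*y - 5; vanishes at y ∈ {1}. (3, 1): f_x = 0, f = 0 — SINGULAR.
  x = 4: f_y(4, y) = -3*y**2 + 10*y - 6; no integer root y with |y| ≤ 4.
Only singular point on the grid: (3, 1).
Classify: substitute x = 3 + u, y = 1 + v and expand: f = -u**3 + u**2*v - u**2 + u*v**2 - v**3 + v**2.
No constant or linear terms (consistent with a singular point). Quadratic part: -u**2 + v**2. Cubic part: -u**3 + u**2*v + u*v**2 - v**3.
The quadratic part v**2 - u**2 = (v − u)(v + u) splits into two distinct linear factors, so there are two distinct tangent lines y − 1 = ±(x − 3) — this is a node (ordinary double point).
Classification: node.


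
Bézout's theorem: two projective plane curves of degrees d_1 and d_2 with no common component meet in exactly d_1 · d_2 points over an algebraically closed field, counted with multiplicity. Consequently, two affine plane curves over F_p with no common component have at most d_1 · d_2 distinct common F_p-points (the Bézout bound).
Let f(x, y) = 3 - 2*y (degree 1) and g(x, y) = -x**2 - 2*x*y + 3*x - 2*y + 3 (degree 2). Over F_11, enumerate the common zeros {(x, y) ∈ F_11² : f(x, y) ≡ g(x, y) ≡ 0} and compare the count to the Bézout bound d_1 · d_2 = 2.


Common zeros: {(0, 7)}; count = 1; Bézout bound = 2.

deg(f) = 1, deg(g) = 2, so Bézout bound = 2.
Scan x ∈ F_11. For each x, list the y ∈ F_11 with f(x, y) ≡ 0 and those with g(x, y) ≡ 0 (mod 11); the common zeros in that column are the intersection.
  x = 0: f ≡ 0 at y ∈ {7}; g ≡ 0 at y ∈ {7}; common: {7}.
  x = 1: f ≡ 0 at y ∈ {7}; g ≡ 0 at y ∈ {4}; common: ∅.
  x = 2: f ≡ 0 at y ∈ {7}; g ≡ 0 at y ∈ {10}; common: ∅.
  x = 3: f ≡ 0 at y ∈ {7}; g ≡ 0 at y ∈ {10}; common: ∅.
  x = 4: f ≡ 0 at y ∈ {7}; g ≡ 0 at y ∈ {1}; common: ∅.
  x = 5: f ≡ 0 at y ∈ {7}; g ≡ 0 at y ∈ {4}; common: ∅.
  x = 6: f ≡ 0 at y ∈ {7}; g ≡ 0 at y ∈ {6}; common: ∅.
  x = 7: f ≡ 0 at y ∈ {7}; g ≡ 0 at y ∈ {6}; common: ∅.
  x = 8: f ≡ 0 at y ∈ {7}; g ≡ 0 at y ∈ {1}; common: ∅.
  x = 9: f ≡ 0 at y ∈ {7}; g ≡ 0 at y ∈ {9}; common: ∅.
  x = 10: f ≡ 0 at y ∈ {7}; g ≡ 0 at y ∈ ∅; common: ∅.
Collecting: common zeros = {(0, 7)}, so the count is 1.
Comparison with the Bézout bound: 1 ≤ 2 = deg(f)·deg(g), as expected for curves with no common component (the affine F_11-count falls short of the bound because intersections may lie at infinity, over extension fields, or carry multiplicity).


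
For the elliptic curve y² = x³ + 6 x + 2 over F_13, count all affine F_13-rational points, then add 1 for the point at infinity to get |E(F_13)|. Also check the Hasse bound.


Affine points = {(1, 3), (1, 10), (2, 3), (2, 10), (4, 5), (4, 8), (5, 1), (5, 12), (7, 6), (7, 7), (8, 4), (8, 9), (10, 3), (10, 10)}; affine count = 14; |E(F_13)| = 15.

Discriminant check: Δ ∝ 4a³ + 27b² = 4·6³ + 27·2² = 4·216 + 27·4 ≡ 10 (mod 13). Nonzero ⇒ E is nonsingular.
For each x ∈ F_13, compute rhs = x³ + 6·x + 2 mod 13, then count y ∈ F_13 with y² ≡ rhs.
  x = 0: rhs = 2, matching y values: none (0 points).
  x = 1: rhs = 9, matching y values: 3, 10 (2 points).
  x = 2: rhs = 9, matching y values: 3, 10 (2 points).
  x = 3: rhs = 8, matching y values: none (0 points).
  x = 4: rhs = 12, matching y values: 5, 8 (2 points).
  x = 5: rhs = 1, matching y values: 1, 12 (2 points).
  x = 6: rhs = 7, matching y values: none (0 points).
  x = 7: rhs = 10, matching y values: 6, 7 (2 points).
  x = 8: rhs = 3, matching y values: 4, 9 (2 points).
  x = 9: rhs = 5, matching y values: none (0 points).
  x = 10: rhs = 9, matching y values: 3, 10 (2 points).
  x = 11: rhs = 8, matching y values: none (0 points).
  x = 12: rhs = 8, matching y values: none (0 points).
Total affine count: 14.
Full point count |E(F_13)| = 14 + 1 = 15.
Hasse bound: |15 − (13+1)| = |1| = 1 ≤ 2√13 ≈ 7.2111 ✓.


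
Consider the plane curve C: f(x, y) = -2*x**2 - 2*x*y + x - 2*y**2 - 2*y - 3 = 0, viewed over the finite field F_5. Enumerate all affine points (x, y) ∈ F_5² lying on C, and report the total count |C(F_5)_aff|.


Affine F_5-points: {(0, 2), (1, 1), (1, 2), (2, 3), (2, 4), (3, 3)}; count = 6.

For each of the 25 pairs (x, y) ∈ F_5², evaluate f(x, y) mod 5. Record the zeros.
  x = 0: [0↦2, 1↦3, 2↦0, 3↦3, 4↦2]  zeros at y ∈ {2}
  x = 1: [0↦1, 1↦0, 2↦0, 3↦1, 4↦3]  zeros at y ∈ {1, 2}
  x = 2: [0↦1, 1↦3, 2↦1, 3↦0, 4↦0]  zeros at y ∈ {3, 4}
  x = 3: [0↦2, 1↦2, 2↦3, 3↦0, 4↦3]  zeros at y ∈ {3}
  x = 4: [0↦4, 1↦2, 2↦1, 3↦1, 4↦2]  zeros at y ∈ ∅
Collecting zeros: affine points = {(0, 2), (1, 1), (1, 2), (2, 3), (2, 4), (3, 3)}.
Total count |C(F_5)_aff| = 6.


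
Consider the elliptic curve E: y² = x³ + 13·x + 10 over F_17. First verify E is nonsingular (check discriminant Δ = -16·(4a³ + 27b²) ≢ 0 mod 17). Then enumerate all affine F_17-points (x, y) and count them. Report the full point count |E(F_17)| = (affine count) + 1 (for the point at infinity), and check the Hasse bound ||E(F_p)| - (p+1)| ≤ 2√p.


Affine points = {(3, 5), (3, 12), (5, 8), (5, 9), (6, 7), (6, 10), (7, 6), (7, 11), (10, 1), (10, 16), (13, 8), (13, 9), (16, 8), (16, 9)}; affine count = 14; |E(F_17)| = 15.

Discriminant check: Δ ∝ 4a³ + 27b² = 4·13³ + 27·10² = 4·2197 + 27·100 ≡ 13 (mod 17). Nonzero ⇒ E is nonsingular.
For each x ∈ F_17, compute rhs = x³ + 13·x + 10 mod 17, then count y ∈ F_17 with y² ≡ rhs.
  x = 0: rhs = 10, matching y values: none (0 points).
  x = 1: rhs = 7, matching y values: none (0 points).
  x = 2: rhs = 10, matching y values: none (0 points).
  x = 3: rhs = 8, matching y values: 5, 12 (2 points).
  x = 4: rhs = 7, matching y values: none (0 points).
  x = 5: rhs = 13, matching y values: 8, 9 (2 points).
  x = 6: rhs = 15, matching y values: 7, 10 (2 points).
  x = 7: rhs = 2, matching y values: 6, 11 (2 points).
  x = 8: rhs = 14, matching y values: none (0 points).
  x = 9: rhs = 6, matching y values: none (0 points).
  x = 10: rhs = 1, matching y values: 1, 16 (2 points).
  x = 11: rhs = 5, matching y values: none (0 points).
  x = 12: rhs = 7, matching y values: none (0 points).
  x = 13: rhs = 13, matching y values: 8, 9 (2 points).
  x = 14: rhs = 12, matching y values: none (0 points).
  x = 15: rhs = 10, matching y values: none (0 points).
  x = 16: rhs = 13, matching y values: 8, 9 (2 points).
Total affine count: 14.
Full point count |E(F_17)| = 14 + 1 = 15.
Hasse bound: |15 − (17+1)| = |-3| = 3 ≤ 2√17 ≈ 8.2462 ✓.


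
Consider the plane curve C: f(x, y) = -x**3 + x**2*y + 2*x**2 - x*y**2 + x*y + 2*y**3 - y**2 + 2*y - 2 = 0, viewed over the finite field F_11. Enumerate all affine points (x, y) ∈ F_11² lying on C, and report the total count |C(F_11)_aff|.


Affine F_11-points: {(0, 7), (1, 9), (2, 4), (3, 0), (3, 5), (3, 8), (4, 7), (5, 0), (5, 7), (8, 1), (9, 6)}; count = 11.

For each of the 121 pairs (x, y) ∈ F_11², evaluate f(x, y) mod 11. Record the zeros.
  x = 0: [0↦9, 1↦1, 2↦3, 3↦5, 4↦8, 5↦2, 6↦10, 7↦0, 8↦6, 9↦7, 10↦4]  zeros at y ∈ {7}
  x = 1: [0↦10, 1↦3, 2↦4, 3↦3, 4↦1, 5↦10, 6↦9, 7↦10, 8↦3, 9↦0, 10↦2]  zeros at y ∈ {9}
  x = 2: [0↦9, 1↦5, 2↦7, 3↦5, 4↦0, 5↦4, 6↦7, 7↦10, 8↦3, 9↦9, 10↦7]  zeros at y ∈ {4}
  x = 3: [0↦0, 1↦1, 2↦6, 3↦5, 4↦10, 5↦0, 6↦9, 7↦5, 8↦0, 9↦6, 10↦2]  zeros at y ∈ {0, 5, 8}
  x = 4: [0↦10, 1↦7, 2↦6, 3↦8, 4↦3, 5↦3, 6↦9, 7↦0, 8↦10, 9↦7, 10↦3]  zeros at y ∈ {7}
  x = 5: [0↦0, 1↦6, 2↦1, 3↦8, 4↦6, 5↦7, 6↦1, 7↦0, 8↦5, 9↦6, 10↦4]  zeros at y ∈ {0, 7}
  x = 6: [0↦8, 1↦3, 2↦7, 3↦10, 4↦2, 5↦6, 6↦1, 7↦10, 8↦1, 9↦8, 10↦10]  zeros at y ∈ ∅
  x = 7: [0↦6, 1↦3, 2↦7, 3↦8, 4↦7, 5↦5, 6↦3, 7↦2, 8↦3, 9↦7, 10↦4]  zeros at y ∈ ∅
  x = 8: [0↦10, 1↦0, 2↦6, 3↦7, 4↦4, 5↦9, 6↦1, 7↦3, 8↦5, 9↦8, 10↦2]  zeros at y ∈ {1}
  x = 9: [0↦3, 1↦10, 2↦9, 3↦1, 4↦9, 5↦1, 6↦0, 7↦7, 8↦1, 9↦5, 10↦9]  zeros at y ∈ {6}
  x = 10: [0↦1, 1↦5, 2↦10, 3↦6, 4↦5, 5↦8, 6↦5, 7↦8, 8↦7, 9↦3, 10↦8]  zeros at y ∈ ∅
Collecting zeros: affine points = {(0, 7), (1, 9), (2, 4), (3, 0), (3, 5), (3, 8), (4, 7), (5, 0), (5, 7), (8, 1), (9, 6)}.
Total count |C(F_11)_aff| = 11.


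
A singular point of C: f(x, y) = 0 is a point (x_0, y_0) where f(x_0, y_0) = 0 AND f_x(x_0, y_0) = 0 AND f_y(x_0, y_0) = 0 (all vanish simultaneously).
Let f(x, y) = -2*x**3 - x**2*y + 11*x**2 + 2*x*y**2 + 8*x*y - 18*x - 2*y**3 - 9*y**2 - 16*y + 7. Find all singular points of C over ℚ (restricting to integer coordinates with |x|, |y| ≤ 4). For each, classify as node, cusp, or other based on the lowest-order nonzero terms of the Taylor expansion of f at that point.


Singular points: {(2, -1)}; classification: cusp.

Compute partial derivatives:
  f_x = -6*x**2 - 2*x*y + 22*x + 2*y**2 + 8*y - 18.
  f_y = -x**2 + 4*x*y + 8*x - 6*y**2 - 18*y - 16.
Scan x_0 ∈ {−4, ..., 4}. For each x_0, f_y(x_0, y) is a polynomial in y; find its integer roots y ∈ {−4, ..., 4}, then test f_x and f at those candidates.
  x = -4: f_y(-4, y) = -6*y**2 - 34*y - 64; no integer root y with |y| ≤ 4.
  x = -3: f_y(-3, y) = -6*y**2 - 30*y - 49; no integer root y with |y| ≤ 4.
  x = -2: f_y(-2, y) = -6*y**2 - 26*y - 36; no integer root y with |y| ≤ 4.
  x = -1: f_y(-1, y) = -6*y**2 - 22*y - 25; no integer root y with |y| ≤ 4.
  x = 0: f_y(0, y) = -6*y**2 - 18*y - 16; no integer root y with |y| ≤ 4.
  x = 1: f_y(1, y) = -6*y**2 - 14*y - 9; no integer root y with |y| ≤ 4.
  x = 2: f_y(2, y) = -6*y**2 - 10*y - 4; vanishes at y ∈ {-1}. (2, -1): f_x = 0, f = 0 — SINGULAR.
  x = 3: f_y(3, y) = -6*y**2 - 6*y - 1; no integer root y with |y| ≤ 4.
  x = 4: f_y(4, y) = -6*y**2 - 2*y; vanishes at y ∈ {0}. (4, 0): f_x = -26 ≠ 0.
Only singular point on the grid: (2, -1).
Classify: substitute x = 2 + u, y = -1 + v and expand: f = -2*u**3 - u**2*v + 2*u*v**2 - 2*v**3 + v**2.
No constant or linear terms (consistent with a singular point). Quadratic part: v**2. Cubic part: -2*u**3 - u**2*v + 2*u*v**2 - 2*v**3.
The quadratic part v**2 is a perfect square, so there is a single (double) tangent line v = 0, i.e. y = -1. Restricting the cubic part to that line (v = 0) leaves -2*u**3 ≠ 0, so f is not divisible by v and the branch is v² ≈ 2*u**3 to lowest order — this is a cusp.
Classification: cusp.


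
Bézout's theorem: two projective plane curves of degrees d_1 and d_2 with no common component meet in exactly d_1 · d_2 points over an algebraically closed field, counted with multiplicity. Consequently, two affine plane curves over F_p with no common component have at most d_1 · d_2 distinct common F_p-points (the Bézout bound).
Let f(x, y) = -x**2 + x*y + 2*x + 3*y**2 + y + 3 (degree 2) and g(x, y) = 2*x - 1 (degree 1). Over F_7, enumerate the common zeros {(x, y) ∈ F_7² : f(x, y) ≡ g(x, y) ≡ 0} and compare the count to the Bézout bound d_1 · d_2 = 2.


Common zeros: {(4, 4), (4, 6)}; count = 2; Bézout bound = 2.

deg(f) = 2, deg(g) = 1, so Bézout bound = 2.
Scan x ∈ F_7. For each x, list the y ∈ F_7 with f(x, y) ≡ 0 and those with g(x, y) ≡ 0 (mod 7); the common zeros in that column are the intersection.
  x = 0: f ≡ 0 at y ∈ {1}; g ≡ 0 at y ∈ ∅; common: ∅.
  x = 1: f ≡ 0 at y ∈ ∅; g ≡ 0 at y ∈ ∅; common: ∅.
  x = 2: f ≡ 0 at y ∈ {2, 4}; g ≡ 0 at y ∈ ∅; common: ∅.
  x = 3: f ≡ 0 at y ∈ {0, 1}; g ≡ 0 at y ∈ ∅; common: ∅.
  x = 4: f ≡ 0 at y ∈ {4, 6}; g ≡ 0 at y ∈ {0, 1, 2, 3, 4, 5, 6}; common: {4, 6}.
  x = 5: f ≡ 0 at y ∈ ∅; g ≡ 0 at y ∈ ∅; common: ∅.
  x = 6: f ≡ 0 at y ∈ {0}; g ≡ 0 at y ∈ ∅; common: ∅.
Collecting: common zeros = {(4, 4), (4, 6)}, so the count is 2.
Comparison with the Bézout bound: 2 ≤ 2 = deg(f)·deg(g), as expected for curves with no common component (the bound is attained).


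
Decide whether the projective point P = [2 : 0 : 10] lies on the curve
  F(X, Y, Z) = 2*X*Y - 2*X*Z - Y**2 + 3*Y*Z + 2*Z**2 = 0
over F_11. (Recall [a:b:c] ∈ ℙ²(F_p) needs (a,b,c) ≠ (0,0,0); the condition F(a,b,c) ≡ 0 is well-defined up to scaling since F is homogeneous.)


F(2,0,10) ≡ 6 (mod 11); P is NOT on the curve.

Evaluate F(2, 0, 10) term-by-term (mod 11).
  2*X*Y ↦ 2·2·0·1 = 0
  -2*X*Z ↦ -2·2·1·10 = -40
  -Y**2 ↦ -1·1·0·1 = 0
  3*Y*Z ↦ 3·1·0·10 = 0
  2*Z**2 ↦ 2·1·1·100 = 200
Sum: F(2, 0, 10) = (0) + (-40) + (0) + (0) + (200) = 160.
Reducing mod 11: 160 ≡ 6 (mod 11).
Since F(a, b, c) ≡ 6 ≠ 0 (mod 11), P does NOT lie on the curve.


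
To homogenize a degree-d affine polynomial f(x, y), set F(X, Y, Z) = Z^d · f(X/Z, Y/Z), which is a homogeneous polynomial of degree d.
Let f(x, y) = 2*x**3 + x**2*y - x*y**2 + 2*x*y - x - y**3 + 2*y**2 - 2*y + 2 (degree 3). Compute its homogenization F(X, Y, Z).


F(X, Y, Z) = 2*X**3 + X**2*Y - X*Y**2 + 2*X*Y*Z - X*Z**2 - Y**3 + 2*Y**2*Z - 2*Y*Z**2 + 2*Z**3

deg(f) = 3.
Substitute x = X/Z, y = Y/Z into f, then multiply by Z^3.
  monomial 2·x^3·y^0 ↦ 2·X^3·Y^0·Z^0.
  monomial 1·x^2·y^1 ↦ 1·X^2·Y^1·Z^0.
  monomial -1·x^1·y^2 ↦ -1·X^1·Y^2·Z^0.
  monomial 2·x^1·y^1 ↦ 2·X^1·Y^1·Z^1.
  monomial -1·x^1·y^0 ↦ -1·X^1·Y^0·Z^2.
  monomial -1·x^0·y^3 ↦ -1·X^0·Y^3·Z^0.
  monomial 2·x^0·y^2 ↦ 2·X^0·Y^2·Z^1.
  monomial -2·x^0·y^1 ↦ -2·X^0·Y^1·Z^2.
  monomial 2·x^0·y^0 ↦ 2·X^0·Y^0·Z^3.
Collecting: F(X, Y, Z) = 2*X**3 + X**2*Y - X*Y**2 + 2*X*Y*Z - X*Z**2 - Y**3 + 2*Y**2*Z - 2*Y*Z**2 + 2*Z**3.


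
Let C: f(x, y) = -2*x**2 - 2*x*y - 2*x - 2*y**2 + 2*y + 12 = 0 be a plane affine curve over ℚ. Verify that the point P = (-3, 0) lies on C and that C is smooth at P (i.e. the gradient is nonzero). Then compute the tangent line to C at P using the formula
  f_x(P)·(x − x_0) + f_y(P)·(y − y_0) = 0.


Tangent line at P: 10*x + 8*y + 30 = 0.

Step 1: f(-3, 0) = 0, so P lies on C.
Step 2: partial derivatives
  f_x(x, y) = -4*x - 2*y - 2, f_y(x, y) = -2*x - 4*y + 2.
  f_x(P) = 10, f_y(P) = 8 (gradient nonzero, so P is smooth).
Step 3: tangent line at P: 10·(x − -3) + 8·(y − 0) = 0.
Expanding: 10*x + 8*y + 30 = 0.


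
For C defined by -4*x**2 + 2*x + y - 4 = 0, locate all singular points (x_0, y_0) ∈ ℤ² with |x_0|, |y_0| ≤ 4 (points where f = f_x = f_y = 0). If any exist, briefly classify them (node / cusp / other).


No singular points in the scanned grid; C is smooth there.

Compute partial derivatives:
  f_x = 2 - 8*x.
  f_y = 1.
f_y = 1 is a nonzero constant, so f_y never vanishes: no point (x, y) can satisfy f = f_x = f_y = 0. In particular no (x, y) ∈ {−4, ..., 4}² is singular; the curve is smooth.


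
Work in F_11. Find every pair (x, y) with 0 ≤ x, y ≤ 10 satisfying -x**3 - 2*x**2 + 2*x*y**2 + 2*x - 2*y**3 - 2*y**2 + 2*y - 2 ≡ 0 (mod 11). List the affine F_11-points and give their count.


Affine F_11-points: {(0, 2), (0, 4), (2, 3), (3, 7), (5, 3), (7, 0), (9, 5), (10, 2)}; count = 8.

For each of the 121 pairs (x, y) ∈ F_11², evaluate f(x, y) mod 11. Record the zeros.
  x = 0: [0↦9, 1↦7, 2↦0, 3↦9, 4↦0, 5↦5, 6↦1, 7↦9, 8↦6, 9↦2, 10↦7]  zeros at y ∈ {2, 4}
  x = 1: [0↦8, 1↦8, 2↦7, 3↦4, 4↦9, 5↦10, 6↦6, 7↦7, 8↦1, 9↦9, 10↦8]  zeros at y ∈ ∅
  x = 2: [0↦8, 1↦10, 2↦4, 3↦0, 4↦8, 5↦5, 6↦1, 7↦6, 8↦8, 9↦6, 10↦10]  zeros at y ∈ {3}
  x = 3: [0↦3, 1↦7, 2↦7, 3↦2, 4↦2, 5↦6, 6↦2, 7↦0, 8↦10, 9↦9, 10↦7]  zeros at y ∈ {7}
  x = 4: [0↦9, 1↦4, 2↦10, 3↦4, 4↦7, 5↦7, 6↦3, 7↦5, 8↦1, 9↦1, 10↦4]  zeros at y ∈ ∅
  x = 5: [0↦9, 1↦6, 2↦7, 3↦0, 4↦6, 5↦2, 6↦9, 7↦4, 8↦8, 9↦9, 10↦6]  zeros at y ∈ {3}
  x = 6: [0↦8, 1↦7, 2↦3, 3↦6, 4↦4, 5↦7, 6↦3, 7↦2, 8↦3, 9↦5, 10↦7]  zeros at y ∈ ∅
  x = 7: [0↦0, 1↦1, 2↦3, 3↦5, 4↦6, 5↦5, 6↦1, 7↦4, 8↦2, 9↦5, 10↦1]  zeros at y ∈ {0}
  x = 8: [0↦1, 1↦4, 2↦1, 3↦2, 4↦6, 5↦1, 6↦8, 7↦4, 8↦10, 9↦3, 10↦4]  zeros at y ∈ ∅
  x = 9: [0↦5, 1↦10, 2↦2, 3↦2, 4↦9, 5↦0, 6↦7, 7↦7, 8↦10, 9↦4, 10↦10]  zeros at y ∈ {5}
  x = 10: [0↦6, 1↦2, 2↦0, 3↦10, 4↦9, 5↦7, 6↦3, 7↦7, 8↦7, 9↦2, 10↦2]  zeros at y ∈ {2}
Collecting zeros: affine points = {(0, 2), (0, 4), (2, 3), (3, 7), (5, 3), (7, 0), (9, 5), (10, 2)}.
Total count |C(F_11)_aff| = 8.


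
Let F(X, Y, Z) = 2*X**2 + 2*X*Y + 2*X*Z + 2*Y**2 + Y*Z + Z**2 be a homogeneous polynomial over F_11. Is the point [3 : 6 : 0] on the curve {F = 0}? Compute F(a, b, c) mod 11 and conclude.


F(3,6,0) ≡ 5 (mod 11); P is NOT on the curve.

Evaluate F(3, 6, 0) term-by-term (mod 11).
  2*X**2 ↦ 2·9·1·1 = 18
  2*X*Y ↦ 2·3·6·1 = 36
  2*X*Z ↦ 2·3·1·0 = 0
  2*Y**2 ↦ 2·1·36·1 = 72
  Y*Z ↦ 1·1·6·0 = 0
  Z**2 ↦ 1·1·1·0 = 0
Sum: F(3, 6, 0) = (18) + (36) + (0) + (72) + (0) + (0) = 126.
Reducing mod 11: 126 ≡ 5 (mod 11).
Since F(a, b, c) ≡ 5 ≠ 0 (mod 11), P does NOT lie on the curve.


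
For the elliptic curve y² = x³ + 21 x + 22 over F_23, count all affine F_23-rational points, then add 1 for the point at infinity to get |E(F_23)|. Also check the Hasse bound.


Affine points = {(2, 7), (2, 16), (4, 3), (4, 20), (7, 11), (7, 12), (8, 9), (8, 14), (10, 6), (10, 17), (12, 1), (12, 22), (13, 10), (13, 13), (14, 1), (14, 22), (15, 3), (15, 20), (17, 5), (17, 18), (19, 9), (19, 14), (20, 1), (20, 22), (21, 8), (21, 15), (22, 0)}; affine count = 27; |E(F_23)| = 28.

Discriminant check: Δ ∝ 4a³ + 27b² = 4·21³ + 27·22² = 4·9261 + 27·484 ≡ 18 (mod 23). Nonzero ⇒ E is nonsingular.
For each x ∈ F_23, compute rhs = x³ + 21·x + 22 mod 23, then count y ∈ F_23 with y² ≡ rhs.
  x = 0: rhs = 22, matching y values: none (0 points).
  x = 1: rhs = 21, matching y values: none (0 points).
  x = 2: rhs = 3, matching y values: 7, 16 (2 points).
  x = 3: rhs = 20, matching y values: none (0 points).
  x = 4: rhs = 9, matching y values: 3, 20 (2 points).
  x = 5: rhs = 22, matching y values: none (0 points).
  x = 6: rhs = 19, matching y values: none (0 points).
  x = 7: rhs = 6, matching y values: 11, 12 (2 points).
  x = 8: rhs = 12, matching y values: 9, 14 (2 points).
  x = 9: rhs = 20, matching y values: none (0 points).
  x = 10: rhs = 13, matching y values: 6, 17 (2 points).
  x = 11: rhs = 20, matching y values: none (0 points).
  x = 12: rhs = 1, matching y values: 1, 22 (2 points).
  x = 13: rhs = 8, matching y values: 10, 13 (2 points).
  x = 14: rhs = 1, matching y values: 1, 22 (2 points).
  x = 15: rhs = 9, matching y values: 3, 20 (2 points).
  x = 16: rhs = 15, matching y values: none (0 points).
  x = 17: rhs = 2, matching y values: 5, 18 (2 points).
  x = 18: rhs = 22, matching y values: none (0 points).
  x = 19: rhs = 12, matching y values: 9, 14 (2 points).
  x = 20: rhs = 1, matching y values: 1, 22 (2 points).
  x = 21: rhs = 18, matching y values: 8, 15 (2 points).
  x = 22: rhs = 0, matching y values: 0 (1 points).
Total affine count: 27.
Full point count |E(F_23)| = 27 + 1 = 28.
Hasse bound: |28 − (23+1)| = |4| = 4 ≤ 2√23 ≈ 9.5917 ✓.


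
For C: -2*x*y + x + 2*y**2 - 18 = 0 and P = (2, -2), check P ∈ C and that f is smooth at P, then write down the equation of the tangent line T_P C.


Tangent line at P: 5*x - 12*y - 34 = 0.

Step 1: f(2, -2) = 0, so P lies on C.
Step 2: partial derivatives
  f_x(x, y) = 1 - 2*y, f_y(x, y) = -2*x + 4*y.
  f_x(P) = 5, f_y(P) = -12 (gradient nonzero, so P is smooth).
Step 3: tangent line at P: 5·(x − 2) + -12·(y − -2) = 0.
Expanding: 5*x - 12*y - 34 = 0.


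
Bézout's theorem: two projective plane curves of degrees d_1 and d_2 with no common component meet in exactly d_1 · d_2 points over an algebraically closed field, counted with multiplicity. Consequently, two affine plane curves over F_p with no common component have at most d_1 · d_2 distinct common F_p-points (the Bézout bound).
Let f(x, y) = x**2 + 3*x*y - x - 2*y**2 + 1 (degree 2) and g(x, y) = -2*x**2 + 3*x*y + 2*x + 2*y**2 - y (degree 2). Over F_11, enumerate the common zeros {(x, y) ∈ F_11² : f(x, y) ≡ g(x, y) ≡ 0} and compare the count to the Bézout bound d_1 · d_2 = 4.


Common zeros: ∅; count = 0; Bézout bound = 4.

deg(f) = 2, deg(g) = 2, so Bézout bound = 4.
Scan x ∈ F_11. For each x, list the y ∈ F_11 with f(x, y) ≡ 0 and those with g(x, y) ≡ 0 (mod 11); the common zeros in that column are the intersection.
  x = 0: f ≡ 0 at y ∈ ∅; g ≡ 0 at y ∈ {0, 6}; common: ∅.
  x = 1: f ≡ 0 at y ∈ ∅; g ≡ 0 at y ∈ {0, 10}; common: ∅.
  x = 2: f ≡ 0 at y ∈ {6, 8}; g ≡ 0 at y ∈ ∅; common: ∅.
  x = 3: f ≡ 0 at y ∈ {4, 6}; g ≡ 0 at y ∈ ∅; common: ∅.
  x = 4: f ≡ 0 at y ∈ ∅; g ≡ 0 at y ∈ {1, 10}; common: ∅.
  x = 5: f ≡ 0 at y ∈ ∅; g ≡ 0 at y ∈ ∅; common: ∅.
  x = 6: f ≡ 0 at y ∈ {10}; g ≡ 0 at y ∈ ∅; common: ∅.
  x = 7: f ≡ 0 at y ∈ {2, 3}; g ≡ 0 at y ∈ {5, 7}; common: ∅.
  x = 8: f ≡ 0 at y ∈ {4, 8}; g ≡ 0 at y ∈ ∅; common: ∅.
  x = 9: f ≡ 0 at y ∈ {9, 10}; g ≡ 0 at y ∈ ∅; common: ∅.
  x = 10: f ≡ 0 at y ∈ {2}; g ≡ 0 at y ∈ {6, 7}; common: ∅.
Collecting: common zeros = ∅, so the count is 0.
Comparison with the Bézout bound: 0 ≤ 4 = deg(f)·deg(g), as expected for curves with no common component (the affine F_11-count falls short of the bound because intersections may lie at infinity, over extension fields, or carry multiplicity).


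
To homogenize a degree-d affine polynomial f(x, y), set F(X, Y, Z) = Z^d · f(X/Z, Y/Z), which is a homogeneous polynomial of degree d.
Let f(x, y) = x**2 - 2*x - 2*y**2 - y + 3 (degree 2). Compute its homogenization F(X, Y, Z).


F(X, Y, Z) = X**2 - 2*X*Z - 2*Y**2 - Y*Z + 3*Z**2

deg(f) = 2.
Substitute x = X/Z, y = Y/Z into f, then multiply by Z^2.
  monomial 1·x^2·y^0 ↦ 1·X^2·Y^0·Z^0.
  monomial -2·x^1·y^0 ↦ -2·X^1·Y^0·Z^1.
  monomial -2·x^0·y^2 ↦ -2·X^0·Y^2·Z^0.
  monomial -1·x^0·y^1 ↦ -1·X^0·Y^1·Z^1.
  monomial 3·x^0·y^0 ↦ 3·X^0·Y^0·Z^2.
Collecting: F(X, Y, Z) = X**2 - 2*X*Z - 2*Y**2 - Y*Z + 3*Z**2.


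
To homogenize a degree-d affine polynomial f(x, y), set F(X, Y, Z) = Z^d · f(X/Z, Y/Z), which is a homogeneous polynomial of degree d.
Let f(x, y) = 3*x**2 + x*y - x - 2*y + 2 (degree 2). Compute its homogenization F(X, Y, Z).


F(X, Y, Z) = 3*X**2 + X*Y - X*Z - 2*Y*Z + 2*Z**2

deg(f) = 2.
Substitute x = X/Z, y = Y/Z into f, then multiply by Z^2.
  monomial 3·x^2·y^0 ↦ 3·X^2·Y^0·Z^0.
  monomial 1·x^1·y^1 ↦ 1·X^1·Y^1·Z^0.
  monomial -1·x^1·y^0 ↦ -1·X^1·Y^0·Z^1.
  monomial -2·x^0·y^1 ↦ -2·X^0·Y^1·Z^1.
  monomial 2·x^0·y^0 ↦ 2·X^0·Y^0·Z^2.
Collecting: F(X, Y, Z) = 3*X**2 + X*Y - X*Z - 2*Y*Z + 2*Z**2.


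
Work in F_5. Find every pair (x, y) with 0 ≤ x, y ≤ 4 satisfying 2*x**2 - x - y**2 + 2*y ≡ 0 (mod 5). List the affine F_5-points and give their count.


Affine F_5-points: {(0, 0), (0, 2), (3, 0), (3, 2), (4, 3), (4, 4)}; count = 6.

For each of the 25 pairs (x, y) ∈ F_5², evaluate f(x, y) mod 5. Record the zeros.
  x = 0: [0↦0, 1↦1, 2↦0, 3↦2, 4↦2]  zeros at y ∈ {0, 2}
  x = 1: [0↦1, 1↦2, 2↦1, 3↦3, 4↦3]  zeros at y ∈ ∅
  x = 2: [0↦1, 1↦2, 2↦1, 3↦3, 4↦3]  zeros at y ∈ ∅
  x = 3: [0↦0, 1↦1, 2↦0, 3↦2, 4↦2]  zeros at y ∈ {0, 2}
  x = 4: [0↦3, 1↦4, 2↦3, 3↦0, 4↦0]  zeros at y ∈ {3, 4}
Collecting zeros: affine points = {(0, 0), (0, 2), (3, 0), (3, 2), (4, 3), (4, 4)}.
Total count |C(F_5)_aff| = 6.


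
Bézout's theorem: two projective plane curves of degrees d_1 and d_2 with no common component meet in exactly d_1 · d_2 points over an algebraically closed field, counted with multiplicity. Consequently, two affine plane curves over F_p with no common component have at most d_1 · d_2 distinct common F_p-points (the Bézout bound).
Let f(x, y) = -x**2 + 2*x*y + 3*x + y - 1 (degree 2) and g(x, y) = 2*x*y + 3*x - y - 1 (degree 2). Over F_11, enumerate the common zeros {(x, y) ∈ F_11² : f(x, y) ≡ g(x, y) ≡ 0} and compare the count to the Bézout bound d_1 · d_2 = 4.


Common zeros: {(2, 2), (5, 7), (10, 6)}; count = 3; Bézout bound = 4.

deg(f) = 2, deg(g) = 2, so Bézout bound = 4.
Scan x ∈ F_11. For each x, list the y ∈ F_11 with f(x, y) ≡ 0 and those with g(x, y) ≡ 0 (mod 11); the common zeros in that column are the intersection.
  x = 0: f ≡ 0 at y ∈ {1}; g ≡ 0 at y ∈ {10}; common: ∅.
  x = 1: f ≡ 0 at y ∈ {7}; g ≡ 0 at y ∈ {9}; common: ∅.
  x = 2: f ≡ 0 at y ∈ {2}; g ≡ 0 at y ∈ {2}; common: {2}.
  x = 3: f ≡ 0 at y ∈ {8}; g ≡ 0 at y ∈ {5}; common: ∅.
  x = 4: f ≡ 0 at y ∈ {3}; g ≡ 0 at y ∈ {0}; common: ∅.
  x = 5: f ≡ 0 at y ∈ {0, 1, 2, 3, 4, 5, 6, 7, 8, 9, 10}; g ≡ 0 at y ∈ {7}; common: {7}.
  x = 6: f ≡ 0 at y ∈ {4}; g ≡ 0 at y ∈ ∅; common: ∅.
  x = 7: f ≡ 0 at y ∈ {10}; g ≡ 0 at y ∈ {1}; common: ∅.
  x = 8: f ≡ 0 at y ∈ {5}; g ≡ 0 at y ∈ {8}; common: ∅.
  x = 9: f ≡ 0 at y ∈ {0}; g ≡ 0 at y ∈ {3}; common: ∅.
  x = 10: f ≡ 0 at y ∈ {6}; g ≡ 0 at y ∈ {6}; common: {6}.
Collecting: common zeros = {(2, 2), (5, 7), (10, 6)}, so the count is 3.
Comparison with the Bézout bound: 3 ≤ 4 = deg(f)·deg(g), as expected for curves with no common component (the affine F_11-count falls short of the bound because intersections may lie at infinity, over extension fields, or carry multiplicity).


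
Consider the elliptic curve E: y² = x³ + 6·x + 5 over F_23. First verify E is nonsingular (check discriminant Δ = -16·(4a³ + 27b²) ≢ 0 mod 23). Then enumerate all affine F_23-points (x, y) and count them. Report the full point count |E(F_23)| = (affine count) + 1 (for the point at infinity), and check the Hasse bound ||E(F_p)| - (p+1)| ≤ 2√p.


Affine points = {(1, 9), (1, 14), (2, 5), (2, 18), (3, 2), (3, 21), (4, 1), (4, 22), (6, 2), (6, 21), (8, 6), (8, 17), (9, 11), (9, 12), (13, 7), (13, 16), (14, 2), (14, 21), (17, 11), (17, 12), (19, 3), (19, 20), (20, 11), (20, 12), (21, 10), (21, 13)}; affine count = 26; |E(F_23)| = 27.

Discriminant check: Δ ∝ 4a³ + 27b² = 4·6³ + 27·5² = 4·216 + 27·25 ≡ 21 (mod 23). Nonzero ⇒ E is nonsingular.
For each x ∈ F_23, compute rhs = x³ + 6·x + 5 mod 23, then count y ∈ F_23 with y² ≡ rhs.
  x = 0: rhs = 5, matching y values: none (0 points).
  x = 1: rhs = 12, matching y values: 9, 14 (2 points).
  x = 2: rhs = 2, matching y values: 5, 18 (2 points).
  x = 3: rhs = 4, matching y values: 2, 21 (2 points).
  x = 4: rhs = 1, matching y values: 1, 22 (2 points).
  x = 5: rhs = 22, matching y values: none (0 points).
  x = 6: rhs = 4, matching y values: 2, 21 (2 points).
  x = 7: rhs = 22, matching y values: none (0 points).
  x = 8: rhs = 13, matching y values: 6, 17 (2 points).
  x = 9: rhs = 6, matching y values: 11, 12 (2 points).
  x = 10: rhs = 7, matching y values: none (0 points).
  x = 11: rhs = 22, matching y values: none (0 points).
  x = 12: rhs = 11, matching y values: none (0 points).
  x = 13: rhs = 3, matching y values: 7, 16 (2 points).
  x = 14: rhs = 4, matching y values: 2, 21 (2 points).
  x = 15: rhs = 20, matching y values: none (0 points).
  x = 16: rhs = 11, matching y values: none (0 points).
  x = 17: rhs = 6, matching y values: 11, 12 (2 points).
  x = 18: rhs = 11, matching y values: none (0 points).
  x = 19: rhs = 9, matching y values: 3, 20 (2 points).
  x = 20: rhs = 6, matching y values: 11, 12 (2 points).
  x = 21: rhs = 8, matching y values: 10, 13 (2 points).
  x = 22: rhs = 21, matching y values: none (0 points).
Total affine count: 26.
Full point count |E(F_23)| = 26 + 1 = 27.
Hasse bound: |27 − (23+1)| = |3| = 3 ≤ 2√23 ≈ 9.5917 ✓.
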